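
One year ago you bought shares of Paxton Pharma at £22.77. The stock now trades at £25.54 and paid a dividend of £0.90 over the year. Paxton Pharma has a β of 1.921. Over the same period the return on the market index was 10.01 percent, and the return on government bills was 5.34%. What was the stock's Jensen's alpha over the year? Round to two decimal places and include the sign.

Realised HPR = (P1 + D1 − P0) / P0 = (25.54 + 0.90 − 22.77) / 22.77 = 3.67 / 22.77 = 16.1177%
MRP = 10.01% − 5.34% = 4.67%
CAPM required = R_f + β·MRP = 5.34% + 1.921 × 4.67% = 14.31107%
α = realised − required = 16.1177% − 14.31107% = +1.81%

+1.81%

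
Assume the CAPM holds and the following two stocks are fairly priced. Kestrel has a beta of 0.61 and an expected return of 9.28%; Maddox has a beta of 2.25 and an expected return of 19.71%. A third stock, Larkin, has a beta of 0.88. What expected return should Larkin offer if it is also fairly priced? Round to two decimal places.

11.00%

MRP (SML slope) = (19.71% − 9.28%) / (2.25 − 0.61) = 10.43% / 1.64 = 6.3598%
R_f (intercept) = 9.28% − 0.61 × 6.3598% = 5.4005%
E(R_Larkin) = R_f + β × MRP = 5.4005% + 0.88 × 6.3598% = 11.00%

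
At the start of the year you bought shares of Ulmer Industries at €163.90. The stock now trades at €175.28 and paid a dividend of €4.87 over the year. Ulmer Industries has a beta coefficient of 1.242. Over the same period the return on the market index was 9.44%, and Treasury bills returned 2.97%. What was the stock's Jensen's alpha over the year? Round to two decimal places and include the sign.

Realised HPR = (P1 + D1 − P0) / P0 = (175.28 + 4.87 − 163.90) / 163.90 = 16.25 / 163.90 = 9.9146%
MRP = 9.44% − 2.97% = 6.47%
CAPM required = R_f + β·MRP = 2.97% + 1.242 × 6.47% = 11.00574%
α = realised − required = 9.9146% − 11.00574% = -1.09%

-1.09%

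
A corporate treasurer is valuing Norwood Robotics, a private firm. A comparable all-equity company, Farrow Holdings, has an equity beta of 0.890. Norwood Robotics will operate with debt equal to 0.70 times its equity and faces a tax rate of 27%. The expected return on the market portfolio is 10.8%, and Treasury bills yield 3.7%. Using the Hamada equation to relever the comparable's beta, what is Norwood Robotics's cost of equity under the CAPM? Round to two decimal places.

β_L = β_U × [1 + (1 − t)(D/E)] = 0.890 × [1 + (1 − 0.27) × 0.70]
    = 0.890 × [1 + 0.73 × 0.70] = 0.890 × 1.5110 = 1.3448
MRP = 10.8% − 3.7% = 7.10%
E(R) = R_f + β_L × MRP = 3.7% + 1.3448 × 7.1% = 13.25%

13.25%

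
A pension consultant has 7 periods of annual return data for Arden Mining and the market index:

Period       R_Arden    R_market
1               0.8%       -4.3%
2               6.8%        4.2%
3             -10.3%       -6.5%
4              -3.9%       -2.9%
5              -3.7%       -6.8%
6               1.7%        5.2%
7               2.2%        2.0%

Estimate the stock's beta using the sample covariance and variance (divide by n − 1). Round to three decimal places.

0.877

Mean R_i = (0.8 + 6.8 − 10.3 − 3.9 − 3.7 + 1.7 + 2.2) / 7 = -0.9143%
Mean R_m = (-4.3 + 4.2 − 6.5 − 2.9 − 6.8 + 5.2 + 2.0) / 7 = -1.3000%
Σ(R_i − R̄_i)(R_m − R̄_m) = 133.4600  ⇒  Cov = 133.4600 / 6 = 22.2433
Σ(R_m − R̄_m)² = 152.2400  ⇒  Var(R_m) = 152.2400 / 6 = 25.3733
β = Cov / Var(R_m) = 22.2433 / 25.3733 = 0.8766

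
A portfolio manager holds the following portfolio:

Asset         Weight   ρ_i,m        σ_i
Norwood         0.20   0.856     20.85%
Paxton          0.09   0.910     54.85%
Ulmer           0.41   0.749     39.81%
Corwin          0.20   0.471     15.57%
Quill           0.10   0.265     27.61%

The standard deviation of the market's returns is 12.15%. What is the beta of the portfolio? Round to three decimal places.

1.851

β_Norwood = 0.856 × 20.85% / 12.15% = 1.4689
β_Paxton = 0.910 × 54.85% / 12.15% = 4.1081
β_Ulmer = 0.749 × 39.81% / 12.15% = 2.4541
β_Corwin = 0.471 × 15.57% / 12.15% = 0.6036
β_Quill = 0.265 × 27.61% / 12.15% = 0.6022
β_P = Σ w_i β_i = 0.20×1.4689 + 0.09×4.1081 + 0.41×2.4541 + 0.20×0.6036 + 0.10×0.6022 = 1.8506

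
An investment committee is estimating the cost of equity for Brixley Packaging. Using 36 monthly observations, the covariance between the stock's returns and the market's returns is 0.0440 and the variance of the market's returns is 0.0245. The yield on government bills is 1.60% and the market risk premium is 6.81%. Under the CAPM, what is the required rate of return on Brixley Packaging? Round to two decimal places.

13.83%

β = Cov(R_i, R_m) / Var(R_m) = 0.0440 / 0.0245 = 1.7959
E(R) = R_f + β × MRP = 1.60% + 1.7959 × 6.81% = 13.83%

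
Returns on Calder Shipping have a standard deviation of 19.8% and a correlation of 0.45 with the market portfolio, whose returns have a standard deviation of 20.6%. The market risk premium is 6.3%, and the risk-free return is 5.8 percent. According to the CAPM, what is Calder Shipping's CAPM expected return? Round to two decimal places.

8.52%

β = ρ × σ_i / σ_m = 0.45 × 19.8% / 20.6% = 0.4325
E(R) = 5.8% + 0.4325 × 6.3% = 8.52%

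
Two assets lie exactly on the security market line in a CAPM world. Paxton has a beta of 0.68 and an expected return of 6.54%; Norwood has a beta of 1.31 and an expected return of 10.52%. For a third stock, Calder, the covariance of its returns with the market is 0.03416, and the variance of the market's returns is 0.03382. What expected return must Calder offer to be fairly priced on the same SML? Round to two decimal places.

8.63%

MRP = (10.52% − 6.54%) / (1.31 − 0.68) = 6.3175%
R_f = 6.54% − 0.68 × 6.3175% = 2.2441%
β_Calder = Cov / Var(R_m) = 0.03416 / 0.03382 = 1.0101
E(R_Calder) = R_f + β × MRP = 2.2441% + 1.0101 × 6.3175% = 8.63%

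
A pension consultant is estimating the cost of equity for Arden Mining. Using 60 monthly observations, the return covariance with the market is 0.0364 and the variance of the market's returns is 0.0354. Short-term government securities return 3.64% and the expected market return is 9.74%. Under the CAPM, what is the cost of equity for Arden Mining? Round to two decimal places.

9.91%

β = Cov(R_i, R_m) / Var(R_m) = 0.0364 / 0.0354 = 1.0282
MRP = 9.74% − 3.64% = 6.10%
E(R) = R_f + β × MRP = 3.64% + 1.0282 × 6.10% = 9.91%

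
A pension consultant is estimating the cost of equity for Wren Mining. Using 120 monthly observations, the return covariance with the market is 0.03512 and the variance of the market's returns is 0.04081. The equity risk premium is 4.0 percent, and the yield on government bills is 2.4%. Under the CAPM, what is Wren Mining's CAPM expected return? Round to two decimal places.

5.84%

β = Cov(R_i, R_m) / Var(R_m) = 0.03512 / 0.04081 = 0.8606
E(R) = R_f + β × MRP = 2.4% + 0.8606 × 4.0% = 5.84%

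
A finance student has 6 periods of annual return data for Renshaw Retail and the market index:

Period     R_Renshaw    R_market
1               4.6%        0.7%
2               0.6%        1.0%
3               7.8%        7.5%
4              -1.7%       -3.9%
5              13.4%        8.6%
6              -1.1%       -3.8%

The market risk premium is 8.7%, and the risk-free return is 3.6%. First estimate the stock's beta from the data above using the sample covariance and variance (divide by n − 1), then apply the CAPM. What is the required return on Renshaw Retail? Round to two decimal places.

Mean R_i = (4.6 + 0.6 + 7.8 − 1.7 + 13.4 − 1.1) / 6 = 3.9333%
Mean R_m = (0.7 + 1.0 + 7.5 − 3.9 + 8.6 − 3.8) / 6 = 1.6833%
Σ(R_i − R̄_i)(R_m − R̄_m) = 148.6433  ⇒  Cov = 148.6433 / 5 = 29.7287
Σ(R_m − R̄_m)² = 144.3483  ⇒  Var(R_m) = 144.3483 / 5 = 28.8697
β = Cov / Var(R_m) = 29.7287 / 28.8697 = 1.0298
E(R) = R_f + β × MRP = 3.6% + 1.0298 × 8.7% = 12.56%

12.56%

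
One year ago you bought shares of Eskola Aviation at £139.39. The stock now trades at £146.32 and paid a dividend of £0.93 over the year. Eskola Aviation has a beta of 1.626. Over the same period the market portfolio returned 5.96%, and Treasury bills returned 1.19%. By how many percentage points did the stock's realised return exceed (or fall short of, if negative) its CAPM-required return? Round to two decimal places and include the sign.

-3.31%

Realised HPR = (P1 + D1 − P0) / P0 = (146.32 + 0.93 − 139.39) / 139.39 = 7.86 / 139.39 = 5.6389%
MRP = 5.96% − 1.19% = 4.77%
CAPM required = R_f + β·MRP = 1.19% + 1.626 × 4.77% = 8.94602%
α = realised − required = 5.6389% − 8.94602% = -3.31%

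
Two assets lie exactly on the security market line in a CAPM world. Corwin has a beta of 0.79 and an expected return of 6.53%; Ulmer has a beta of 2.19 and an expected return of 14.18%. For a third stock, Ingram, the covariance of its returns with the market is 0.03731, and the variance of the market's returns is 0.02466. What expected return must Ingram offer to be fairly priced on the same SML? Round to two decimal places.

10.48%

MRP = (14.18% − 6.53%) / (2.19 − 0.79) = 5.4643%
R_f = 6.53% − 0.79 × 5.4643% = 2.2132%
β_Ingram = Cov / Var(R_m) = 0.03731 / 0.02466 = 1.5130
E(R_Ingram) = R_f + β × MRP = 2.2132% + 1.5130 × 5.4643% = 10.48%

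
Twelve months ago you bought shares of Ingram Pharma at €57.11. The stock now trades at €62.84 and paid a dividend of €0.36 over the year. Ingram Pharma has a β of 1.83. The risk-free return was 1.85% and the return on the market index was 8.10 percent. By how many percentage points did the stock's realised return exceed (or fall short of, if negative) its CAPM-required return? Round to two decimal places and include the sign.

-2.62%

Realised HPR = (P1 + D1 − P0) / P0 = (62.84 + 0.36 − 57.11) / 57.11 = 6.09 / 57.11 = 10.6636%
MRP = 8.10% − 1.85% = 6.25%
CAPM required = R_f + β·MRP = 1.85% + 1.83 × 6.25% = 13.2875%
α = realised − required = 10.6636% − 13.2875% = -2.62%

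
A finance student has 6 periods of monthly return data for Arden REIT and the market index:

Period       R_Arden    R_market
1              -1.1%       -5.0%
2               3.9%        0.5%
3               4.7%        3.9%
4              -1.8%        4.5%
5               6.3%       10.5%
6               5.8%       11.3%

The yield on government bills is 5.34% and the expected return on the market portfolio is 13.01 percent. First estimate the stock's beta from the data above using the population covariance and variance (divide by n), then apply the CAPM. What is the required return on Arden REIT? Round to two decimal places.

8.31%

Mean R_i = (-1.1 + 3.9 + 4.7 − 1.8 + 6.3 + 5.8) / 6 = 2.9667%
Mean R_m = (-5.0 + 0.5 + 3.9 + 4.5 + 10.5 + 11.3) / 6 = 4.2833%
Σ(R_i − R̄_i)(R_m − R̄_m) = 73.1267  ⇒  Cov = 73.1267 / 6 = 12.1878
Σ(R_m − R̄_m)² = 188.5683  ⇒  Var(R_m) = 188.5683 / 6 = 31.4281
β = Cov / Var(R_m) = 12.1878 / 31.4281 = 0.3878
MRP = 13.01% − 5.34% = 7.67%
E(R) = R_f + β × MRP = 5.34% + 0.3878 × 7.67% = 8.31%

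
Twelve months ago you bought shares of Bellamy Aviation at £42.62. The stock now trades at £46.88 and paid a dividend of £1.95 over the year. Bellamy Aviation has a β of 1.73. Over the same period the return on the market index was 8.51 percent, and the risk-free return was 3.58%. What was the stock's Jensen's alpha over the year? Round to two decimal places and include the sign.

+2.46%

Realised HPR = (P1 + D1 − P0) / P0 = (46.88 + 1.95 − 42.62) / 42.62 = 6.21 / 42.62 = 14.5706%
MRP = 8.51% − 3.58% = 4.93%
CAPM required = R_f + β·MRP = 3.58% + 1.73 × 4.93% = 12.1089%
α = realised − required = 14.5706% − 12.1089% = +2.46%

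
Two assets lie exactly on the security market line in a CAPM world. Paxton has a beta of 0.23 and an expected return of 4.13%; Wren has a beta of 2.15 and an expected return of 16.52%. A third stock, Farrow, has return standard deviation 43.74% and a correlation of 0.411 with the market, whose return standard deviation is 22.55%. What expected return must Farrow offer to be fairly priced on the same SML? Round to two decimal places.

7.79%

MRP = (16.52% − 4.13%) / (2.15 − 0.23) = 6.4531%
R_f = 4.13% − 0.23 × 6.4531% = 2.6458%
β_Farrow = ρ·σ_i/σ_m = 0.411 × 43.74 / 22.55 = 0.7972
E(R_Farrow) = R_f + β × MRP = 2.6458% + 0.7972 × 6.4531% = 7.79%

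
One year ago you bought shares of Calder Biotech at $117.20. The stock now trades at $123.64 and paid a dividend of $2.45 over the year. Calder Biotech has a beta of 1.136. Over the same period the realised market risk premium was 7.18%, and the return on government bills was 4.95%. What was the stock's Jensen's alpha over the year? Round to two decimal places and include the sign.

Realised HPR = (P1 + D1 − P0) / P0 = (123.64 + 2.45 − 117.20) / 117.20 = 8.89 / 117.20 = 7.5853%
CAPM required = R_f + β·MRP = 4.95% + 1.136 × 7.18% = 13.10648%
α = realised − required = 7.5853% − 13.10648% = -5.52%

-5.52%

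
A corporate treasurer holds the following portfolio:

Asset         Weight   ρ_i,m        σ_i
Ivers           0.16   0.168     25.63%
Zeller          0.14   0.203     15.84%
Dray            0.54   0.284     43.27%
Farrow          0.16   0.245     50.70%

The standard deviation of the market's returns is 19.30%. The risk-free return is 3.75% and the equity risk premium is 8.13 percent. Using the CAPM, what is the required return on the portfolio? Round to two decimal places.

7.86%

β_Ivers = 0.168 × 25.63% / 19.30% = 0.2231
β_Zeller = 0.203 × 15.84% / 19.30% = 0.1666
β_Dray = 0.284 × 43.27% / 19.30% = 0.6367
β_Farrow = 0.245 × 50.70% / 19.30% = 0.6436
β_P = Σ w_i β_i = 0.16×0.2231 + 0.14×0.1666 + 0.54×0.6367 + 0.16×0.6436 = 0.5058
E(R_P) = R_f + β_P × MRP = 3.75% + 0.5058 × 8.13% = 7.86%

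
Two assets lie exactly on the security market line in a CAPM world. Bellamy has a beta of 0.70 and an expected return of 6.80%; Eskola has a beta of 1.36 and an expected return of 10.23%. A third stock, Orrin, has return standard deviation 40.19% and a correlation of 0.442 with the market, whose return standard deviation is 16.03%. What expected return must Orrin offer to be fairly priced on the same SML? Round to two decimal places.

8.92%

MRP = (10.23% − 6.80%) / (1.36 − 0.70) = 5.1970%
R_f = 6.80% − 0.70 × 5.1970% = 3.1621%
β_Orrin = ρ·σ_i/σ_m = 0.442 × 40.19 / 16.03 = 1.1082
E(R_Orrin) = R_f + β × MRP = 3.1621% + 1.1082 × 5.1970% = 8.92%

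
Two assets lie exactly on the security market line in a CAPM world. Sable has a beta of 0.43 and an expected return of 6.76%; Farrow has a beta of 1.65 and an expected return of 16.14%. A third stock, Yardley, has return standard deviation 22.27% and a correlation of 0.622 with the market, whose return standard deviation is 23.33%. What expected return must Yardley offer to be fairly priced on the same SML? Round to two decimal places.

MRP = (16.14% − 6.76%) / (1.65 − 0.43) = 7.6885%
R_f = 6.76% − 0.43 × 7.6885% = 3.4539%
β_Yardley = ρ·σ_i/σ_m = 0.622 × 22.27 / 23.33 = 0.5937
E(R_Yardley) = R_f + β × MRP = 3.4539% + 0.5937 × 7.6885% = 8.02%

8.02%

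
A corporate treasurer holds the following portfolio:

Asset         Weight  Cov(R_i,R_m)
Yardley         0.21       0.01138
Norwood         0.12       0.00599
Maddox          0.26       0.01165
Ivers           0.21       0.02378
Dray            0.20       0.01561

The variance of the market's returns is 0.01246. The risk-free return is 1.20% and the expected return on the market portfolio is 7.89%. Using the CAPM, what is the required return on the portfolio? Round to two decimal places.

β_Yardley = 0.01138 / 0.01246 = 0.9133
β_Norwood = 0.00599 / 0.01246 = 0.4807
β_Maddox = 0.01165 / 0.01246 = 0.9350
β_Ivers = 0.02378 / 0.01246 = 1.9085
β_Dray = 0.01561 / 0.01246 = 1.2528
β_P = Σ w_i β_i = 0.21×0.9133 + 0.12×0.4807 + 0.26×0.9350 + 0.21×1.9085 + 0.20×1.2528 = 1.1439
MRP = 7.89% − 1.20% = 6.69%
E(R_P) = R_f + β_P × MRP = 1.20% + 1.1439 × 6.69% = 8.85%

8.85%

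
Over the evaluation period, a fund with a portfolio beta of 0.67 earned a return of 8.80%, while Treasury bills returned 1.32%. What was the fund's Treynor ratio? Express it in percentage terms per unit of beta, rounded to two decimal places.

11.16%

Treynor = (R_P − R_f) / β_P = (8.80% − 1.32%) / 0.6700 = 7.48% / 0.6700 = 11.16%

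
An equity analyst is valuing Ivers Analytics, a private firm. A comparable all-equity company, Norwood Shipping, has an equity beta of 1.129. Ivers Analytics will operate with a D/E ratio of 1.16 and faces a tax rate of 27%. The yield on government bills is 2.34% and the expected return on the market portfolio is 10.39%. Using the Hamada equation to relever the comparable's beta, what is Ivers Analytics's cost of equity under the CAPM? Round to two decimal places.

β_L = β_U × [1 + (1 − t)(D/E)] = 1.129 × [1 + (1 − 0.27) × 1.16]
    = 1.129 × [1 + 0.73 × 1.16] = 1.129 × 1.8468 = 2.0850
MRP = 10.39% − 2.34% = 8.05%
E(R) = R_f + β_L × MRP = 2.34% + 2.0850 × 8.05% = 19.12%

19.12%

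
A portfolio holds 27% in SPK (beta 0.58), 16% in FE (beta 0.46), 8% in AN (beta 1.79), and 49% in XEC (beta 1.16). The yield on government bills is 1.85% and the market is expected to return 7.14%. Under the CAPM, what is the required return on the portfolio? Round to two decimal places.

6.83%

β_P = Σ w_i β_i = 0.27×0.58 + 0.16×0.46 + 0.08×1.79 + 0.49×1.16 = 0.9418
MRP = 7.14% − 1.85% = 5.29%
E(R_P) = R_f + β_P × MRP = 1.85% + 0.9418 × 5.29% = 6.83%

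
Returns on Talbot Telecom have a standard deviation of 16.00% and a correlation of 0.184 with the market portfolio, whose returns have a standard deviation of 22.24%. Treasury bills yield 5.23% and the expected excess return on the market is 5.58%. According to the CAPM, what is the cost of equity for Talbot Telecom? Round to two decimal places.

β = ρ × σ_i / σ_m = 0.184 × 16.00% / 22.24% = 0.1324
E(R) = 5.23% + 0.1324 × 5.58% = 5.97%

5.97%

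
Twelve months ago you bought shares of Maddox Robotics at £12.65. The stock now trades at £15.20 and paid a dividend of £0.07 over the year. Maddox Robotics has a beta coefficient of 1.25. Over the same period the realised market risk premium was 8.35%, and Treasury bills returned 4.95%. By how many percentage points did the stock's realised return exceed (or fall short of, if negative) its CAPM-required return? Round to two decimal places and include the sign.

Realised HPR = (P1 + D1 − P0) / P0 = (15.20 + 0.07 − 12.65) / 12.65 = 2.62 / 12.65 = 20.7115%
CAPM required = R_f + β·MRP = 4.95% + 1.25 × 8.35% = 15.3875%
α = realised − required = 20.7115% − 15.3875% = +5.32%

+5.32%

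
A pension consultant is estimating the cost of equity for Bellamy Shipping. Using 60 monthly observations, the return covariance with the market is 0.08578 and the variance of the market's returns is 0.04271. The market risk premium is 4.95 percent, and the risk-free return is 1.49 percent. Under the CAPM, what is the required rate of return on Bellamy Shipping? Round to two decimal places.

11.43%

β = Cov(R_i, R_m) / Var(R_m) = 0.08578 / 0.04271 = 2.0084
E(R) = R_f + β × MRP = 1.49% + 2.0084 × 4.95% = 11.43%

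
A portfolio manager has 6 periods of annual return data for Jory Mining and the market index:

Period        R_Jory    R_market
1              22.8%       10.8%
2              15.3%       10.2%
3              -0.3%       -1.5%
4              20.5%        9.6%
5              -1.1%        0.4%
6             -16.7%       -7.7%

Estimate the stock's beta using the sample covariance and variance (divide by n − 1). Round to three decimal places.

1.966

Mean R_i = (22.8 + 15.3 − 0.3 + 20.5 − 1.1 − 16.7) / 6 = 6.7500%
Mean R_m = (10.8 + 10.2 − 1.5 + 9.6 + 0.4 − 7.7) / 6 = 3.6333%
Σ(R_i − R̄_i)(R_m − R̄_m) = 580.5500  ⇒  Cov = 580.5500 / 5 = 116.1100
Σ(R_m − R̄_m)² = 295.3333  ⇒  Var(R_m) = 295.3333 / 5 = 59.0667
β = Cov / Var(R_m) = 116.1100 / 59.0667 = 1.9657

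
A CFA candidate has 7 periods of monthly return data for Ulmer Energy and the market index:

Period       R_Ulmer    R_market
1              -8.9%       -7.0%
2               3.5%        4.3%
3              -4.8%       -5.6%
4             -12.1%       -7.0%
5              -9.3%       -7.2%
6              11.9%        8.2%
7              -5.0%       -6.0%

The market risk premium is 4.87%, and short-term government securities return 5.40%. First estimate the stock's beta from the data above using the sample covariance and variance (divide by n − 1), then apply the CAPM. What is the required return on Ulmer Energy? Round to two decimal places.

11.62%

Mean R_i = (-8.9 + 3.5 − 4.8 − 12.1 − 9.3 + 11.9 − 5.0) / 7 = -3.5286%
Mean R_m = (-7.0 + 4.3 − 5.6 − 7.0 − 7.2 + 8.2 − 6.0) / 7 = -2.9000%
Σ(R_i − R̄_i)(R_m − R̄_m) = 311.8400  ⇒  Cov = 311.8400 / 6 = 51.9733
Σ(R_m − R̄_m)² = 244.0600  ⇒  Var(R_m) = 244.0600 / 6 = 40.6767
β = Cov / Var(R_m) = 51.9733 / 40.6767 = 1.2777
E(R) = R_f + β × MRP = 5.40% + 1.2777 × 4.87% = 11.62%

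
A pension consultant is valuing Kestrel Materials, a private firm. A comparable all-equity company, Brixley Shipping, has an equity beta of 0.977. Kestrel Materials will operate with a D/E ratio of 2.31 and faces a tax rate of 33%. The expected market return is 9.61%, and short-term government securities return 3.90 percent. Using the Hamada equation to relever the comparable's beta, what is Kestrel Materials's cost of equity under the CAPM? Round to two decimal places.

18.11%

β_L = β_U × [1 + (1 − t)(D/E)] = 0.977 × [1 + (1 − 0.33) × 2.31]
    = 0.977 × [1 + 0.67 × 2.31] = 0.977 × 2.5477 = 2.4891
MRP = 9.61% − 3.90% = 5.71%
E(R) = R_f + β_L × MRP = 3.90% + 2.4891 × 5.71% = 18.11%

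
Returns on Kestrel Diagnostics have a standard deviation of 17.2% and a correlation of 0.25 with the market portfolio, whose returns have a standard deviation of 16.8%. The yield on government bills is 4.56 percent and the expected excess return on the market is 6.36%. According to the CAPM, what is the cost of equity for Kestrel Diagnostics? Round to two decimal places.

β = ρ × σ_i / σ_m = 0.25 × 17.2% / 16.8% = 0.2560
E(R) = 4.56% + 0.2560 × 6.36% = 6.19%

6.19%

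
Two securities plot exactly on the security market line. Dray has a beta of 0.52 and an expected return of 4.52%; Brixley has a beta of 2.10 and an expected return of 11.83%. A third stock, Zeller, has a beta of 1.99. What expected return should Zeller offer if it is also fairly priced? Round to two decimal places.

11.32%

MRP (SML slope) = (11.83% − 4.52%) / (2.10 − 0.52) = 7.31% / 1.58 = 4.6266%
R_f (intercept) = 4.52% − 0.52 × 4.6266% = 2.1142%
E(R_Zeller) = R_f + β × MRP = 2.1142% + 1.99 × 4.6266% = 11.32%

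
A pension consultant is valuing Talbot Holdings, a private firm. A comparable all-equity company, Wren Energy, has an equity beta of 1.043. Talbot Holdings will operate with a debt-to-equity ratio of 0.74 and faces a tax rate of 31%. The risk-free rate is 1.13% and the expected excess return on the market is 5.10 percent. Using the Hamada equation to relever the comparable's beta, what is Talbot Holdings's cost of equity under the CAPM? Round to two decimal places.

9.17%

β_L = β_U × [1 + (1 − t)(D/E)] = 1.043 × [1 + (1 − 0.31) × 0.74]
    = 1.043 × [1 + 0.69 × 0.74] = 1.043 × 1.5106 = 1.5756
E(R) = R_f + β_L × MRP = 1.13% + 1.5756 × 5.10% = 9.17%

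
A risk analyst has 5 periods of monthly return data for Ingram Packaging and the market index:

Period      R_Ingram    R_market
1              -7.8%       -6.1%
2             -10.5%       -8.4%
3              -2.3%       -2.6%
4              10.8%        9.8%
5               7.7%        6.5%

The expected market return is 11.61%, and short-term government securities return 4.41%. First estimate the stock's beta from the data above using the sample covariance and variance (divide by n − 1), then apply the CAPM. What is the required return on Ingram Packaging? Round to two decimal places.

12.88%

Mean R_i = (-7.8 − 10.5 − 2.3 + 10.8 + 7.7) / 5 = -0.4200%
Mean R_m = (-6.1 − 8.4 − 2.6 + 9.8 + 6.5) / 5 = -0.1600%
Σ(R_i − R̄_i)(R_m − R̄_m) = 297.3140  ⇒  Cov = 297.3140 / 4 = 74.3285
Σ(R_m − R̄_m)² = 252.6920  ⇒  Var(R_m) = 252.6920 / 4 = 63.1730
β = Cov / Var(R_m) = 74.3285 / 63.1730 = 1.1766
MRP = 11.61% − 4.41% = 7.20%
E(R) = R_f + β × MRP = 4.41% + 1.1766 × 7.20% = 12.88%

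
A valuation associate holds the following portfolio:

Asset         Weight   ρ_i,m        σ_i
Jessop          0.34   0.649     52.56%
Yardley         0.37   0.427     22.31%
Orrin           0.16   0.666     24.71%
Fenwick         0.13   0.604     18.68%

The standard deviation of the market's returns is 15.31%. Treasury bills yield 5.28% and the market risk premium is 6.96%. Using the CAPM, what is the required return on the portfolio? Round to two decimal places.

β_Jessop = 0.649 × 52.56% / 15.31% = 2.2280
β_Yardley = 0.427 × 22.31% / 15.31% = 0.6222
β_Orrin = 0.666 × 24.71% / 15.31% = 1.0749
β_Fenwick = 0.604 × 18.68% / 15.31% = 0.7370
β_P = Σ w_i β_i = 0.34×2.2280 + 0.37×0.6222 + 0.16×1.0749 + 0.13×0.7370 = 1.2555
E(R_P) = R_f + β_P × MRP = 5.28% + 1.2555 × 6.96% = 14.02%

14.02%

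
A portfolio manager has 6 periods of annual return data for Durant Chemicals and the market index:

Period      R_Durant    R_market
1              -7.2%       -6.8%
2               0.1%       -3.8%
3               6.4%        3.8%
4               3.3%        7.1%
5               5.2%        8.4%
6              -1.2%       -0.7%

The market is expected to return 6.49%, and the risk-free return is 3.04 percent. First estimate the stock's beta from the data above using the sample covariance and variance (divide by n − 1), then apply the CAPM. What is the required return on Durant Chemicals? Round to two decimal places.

Mean R_i = (-7.2 + 0.1 + 6.4 + 3.3 + 5.2 − 1.2) / 6 = 1.1000%
Mean R_m = (-6.8 − 3.8 + 3.8 + 7.1 + 8.4 − 0.7) / 6 = 1.3333%
Σ(R_i − R̄_i)(R_m − R̄_m) = 132.0500  ⇒  Cov = 132.0500 / 5 = 26.4100
Σ(R_m − R̄_m)² = 185.9133  ⇒  Var(R_m) = 185.9133 / 5 = 37.1827
β = Cov / Var(R_m) = 26.4100 / 37.1827 = 0.7103
MRP = 6.49% − 3.04% = 3.45%
E(R) = R_f + β × MRP = 3.04% + 0.7103 × 3.45% = 5.49%

5.49%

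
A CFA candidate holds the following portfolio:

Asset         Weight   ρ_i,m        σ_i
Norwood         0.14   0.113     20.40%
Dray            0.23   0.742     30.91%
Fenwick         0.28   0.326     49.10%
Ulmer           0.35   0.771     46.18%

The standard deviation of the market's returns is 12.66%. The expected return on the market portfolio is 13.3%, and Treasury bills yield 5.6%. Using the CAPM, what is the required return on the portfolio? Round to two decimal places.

β_Norwood = 0.113 × 20.40% / 12.66% = 0.1821
β_Dray = 0.742 × 30.91% / 12.66% = 1.8116
β_Fenwick = 0.326 × 49.10% / 12.66% = 1.2643
β_Ulmer = 0.771 × 46.18% / 12.66% = 2.8124
β_P = Σ w_i β_i = 0.14×0.1821 + 0.23×1.8116 + 0.28×1.2643 + 0.35×2.8124 = 1.7805
MRP = 13.3% − 5.6% = 7.70%
E(R_P) = R_f + β_P × MRP = 5.6% + 1.7805 × 7.7% = 19.31%

19.31%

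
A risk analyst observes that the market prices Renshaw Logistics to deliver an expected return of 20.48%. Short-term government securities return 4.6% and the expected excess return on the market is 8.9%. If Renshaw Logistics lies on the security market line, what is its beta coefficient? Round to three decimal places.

β = (E(R) − R_f) / MRP = (20.48% − 4.6%) / 8.9% = 15.88% / 8.9% = 1.784

1.784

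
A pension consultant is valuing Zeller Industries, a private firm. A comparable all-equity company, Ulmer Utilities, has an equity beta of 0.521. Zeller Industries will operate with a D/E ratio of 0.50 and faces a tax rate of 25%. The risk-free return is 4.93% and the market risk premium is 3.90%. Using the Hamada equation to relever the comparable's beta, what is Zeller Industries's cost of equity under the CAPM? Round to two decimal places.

7.72%

β_L = β_U × [1 + (1 − t)(D/E)] = 0.521 × [1 + (1 − 0.25) × 0.50]
    = 0.521 × [1 + 0.75 × 0.50] = 0.521 × 1.3750 = 0.7164
E(R) = R_f + β_L × MRP = 4.93% + 0.7164 × 3.90% = 7.72%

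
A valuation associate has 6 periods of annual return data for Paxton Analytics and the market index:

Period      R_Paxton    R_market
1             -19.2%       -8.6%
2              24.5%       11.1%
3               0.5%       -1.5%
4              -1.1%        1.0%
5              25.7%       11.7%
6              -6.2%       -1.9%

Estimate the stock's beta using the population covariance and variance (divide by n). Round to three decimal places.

Mean R_i = (-19.2 + 24.5 + 0.5 − 1.1 + 25.7 − 6.2) / 6 = 4.0333%
Mean R_m = (-8.6 + 11.1 − 1.5 + 1.0 + 11.7 − 1.9) / 6 = 1.9667%
Σ(R_i − R̄_i)(R_m − R̄_m) = 700.0967  ⇒  Cov = 700.0967 / 6 = 116.6828
Σ(R_m − R̄_m)² = 317.7133  ⇒  Var(R_m) = 317.7133 / 6 = 52.9522
β = Cov / Var(R_m) = 116.6828 / 52.9522 = 2.2035

2.204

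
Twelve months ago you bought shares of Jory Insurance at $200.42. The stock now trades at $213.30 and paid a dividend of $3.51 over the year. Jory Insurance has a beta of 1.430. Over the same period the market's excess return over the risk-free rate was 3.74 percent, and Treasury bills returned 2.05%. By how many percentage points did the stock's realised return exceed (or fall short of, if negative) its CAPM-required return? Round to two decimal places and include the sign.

+0.78%

Realised HPR = (P1 + D1 − P0) / P0 = (213.30 + 3.51 − 200.42) / 200.42 = 16.39 / 200.42 = 8.1778%
CAPM required = R_f + β·MRP = 2.05% + 1.430 × 3.74% = 7.39820%
α = realised − required = 8.1778% − 7.39820% = +0.78%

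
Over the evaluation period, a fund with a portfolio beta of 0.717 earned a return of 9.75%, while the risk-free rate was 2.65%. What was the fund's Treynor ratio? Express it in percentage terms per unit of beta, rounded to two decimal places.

Treynor = (R_P − R_f) / β_P = (9.75% − 2.65%) / 0.7170 = 7.10% / 0.7170 = 9.90%

9.90%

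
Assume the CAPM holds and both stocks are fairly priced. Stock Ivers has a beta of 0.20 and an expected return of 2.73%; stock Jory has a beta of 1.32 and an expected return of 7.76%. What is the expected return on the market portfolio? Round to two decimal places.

Both satisfy E(R) = R_f + β·MRP, so the slope of the SML is
MRP = (7.76% − 2.73%) / (1.32 − 0.20) = 5.03% / 1.12 = 4.4911%
R_f = E(R_Ivers) − β_Ivers·MRP = 2.73% − 0.20 × 4.4911% = 1.8318%
E(R_m) = R_f + MRP = 1.8318% + 4.4911% = 6.32%

6.32%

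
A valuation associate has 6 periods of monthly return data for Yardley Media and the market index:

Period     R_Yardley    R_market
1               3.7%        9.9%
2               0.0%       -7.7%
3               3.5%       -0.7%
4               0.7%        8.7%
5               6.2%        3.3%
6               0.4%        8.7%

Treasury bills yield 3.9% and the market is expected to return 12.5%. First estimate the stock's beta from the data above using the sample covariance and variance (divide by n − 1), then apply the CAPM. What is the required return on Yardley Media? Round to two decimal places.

Mean R_i = (3.7 + 0.0 + 3.5 + 0.7 + 6.2 + 0.4) / 6 = 2.4167%
Mean R_m = (9.9 − 7.7 − 0.7 + 8.7 + 3.3 + 8.7) / 6 = 3.7000%
Σ(R_i − R̄_i)(R_m − R̄_m) = 10.5600  ⇒  Cov = 10.5600 / 5 = 2.1120
Σ(R_m − R̄_m)² = 237.9200  ⇒  Var(R_m) = 237.9200 / 5 = 47.5840
β = Cov / Var(R_m) = 2.1120 / 47.5840 = 0.0444
MRP = 12.5% − 3.9% = 8.60%
E(R) = R_f + β × MRP = 3.9% + 0.0444 × 8.6% = 4.28%

4.28%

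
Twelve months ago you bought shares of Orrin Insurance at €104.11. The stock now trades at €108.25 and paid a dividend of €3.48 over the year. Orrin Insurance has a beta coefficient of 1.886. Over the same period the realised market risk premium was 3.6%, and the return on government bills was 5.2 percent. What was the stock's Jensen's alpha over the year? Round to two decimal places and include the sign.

Realised HPR = (P1 + D1 − P0) / P0 = (108.25 + 3.48 − 104.11) / 104.11 = 7.62 / 104.11 = 7.3192%
CAPM required = R_f + β·MRP = 5.2% + 1.886 × 3.6% = 11.9896%
α = realised − required = 7.3192% − 11.9896% = -4.67%

-4.67%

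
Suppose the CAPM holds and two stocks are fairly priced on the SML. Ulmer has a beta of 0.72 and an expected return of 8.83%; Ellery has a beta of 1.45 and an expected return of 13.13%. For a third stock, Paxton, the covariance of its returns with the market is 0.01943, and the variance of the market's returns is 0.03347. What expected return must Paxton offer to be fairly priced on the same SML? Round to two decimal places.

8.01%

MRP = (13.13% − 8.83%) / (1.45 − 0.72) = 5.8904%
R_f = 8.83% − 0.72 × 5.8904% = 4.5889%
β_Paxton = Cov / Var(R_m) = 0.01943 / 0.03347 = 0.5805
E(R_Paxton) = R_f + β × MRP = 4.5889% + 0.5805 × 5.8904% = 8.01%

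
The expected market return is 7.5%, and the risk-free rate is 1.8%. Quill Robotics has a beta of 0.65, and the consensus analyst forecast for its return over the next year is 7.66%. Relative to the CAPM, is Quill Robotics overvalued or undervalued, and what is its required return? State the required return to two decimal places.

MRP = 7.5% − 1.8% = 5.70%
Required return = R_f + β·MRP = 1.8% + 0.65 × 5.7% = 5.51%
Forecast 7.66% > required 5.51% → the stock plots above the SML → undervalued.

Undervalued; required return 5.51%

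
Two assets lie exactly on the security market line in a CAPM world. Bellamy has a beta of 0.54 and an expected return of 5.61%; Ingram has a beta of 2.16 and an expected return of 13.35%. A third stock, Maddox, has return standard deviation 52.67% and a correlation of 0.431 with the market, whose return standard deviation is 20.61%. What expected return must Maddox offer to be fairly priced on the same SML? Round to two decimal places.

MRP = (13.35% − 5.61%) / (2.16 − 0.54) = 4.7778%
R_f = 5.61% − 0.54 × 4.7778% = 3.0300%
β_Maddox = ρ·σ_i/σ_m = 0.431 × 52.67 / 20.61 = 1.1014
E(R_Maddox) = R_f + β × MRP = 3.0300% + 1.1014 × 4.7778% = 8.29%

8.29%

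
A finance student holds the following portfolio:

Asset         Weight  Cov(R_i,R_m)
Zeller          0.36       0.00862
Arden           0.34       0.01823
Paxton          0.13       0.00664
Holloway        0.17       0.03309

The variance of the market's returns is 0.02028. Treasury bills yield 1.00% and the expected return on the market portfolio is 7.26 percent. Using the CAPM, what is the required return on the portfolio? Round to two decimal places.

β_Zeller = 0.00862 / 0.02028 = 0.4250
β_Arden = 0.01823 / 0.02028 = 0.8989
β_Paxton = 0.00664 / 0.02028 = 0.3274
β_Holloway = 0.03309 / 0.02028 = 1.6317
β_P = Σ w_i β_i = 0.36×0.4250 + 0.34×0.8989 + 0.13×0.3274 + 0.17×1.6317 = 0.7786
MRP = 7.26% − 1.00% = 6.26%
E(R_P) = R_f + β_P × MRP = 1.00% + 0.7786 × 6.26% = 5.87%

5.87%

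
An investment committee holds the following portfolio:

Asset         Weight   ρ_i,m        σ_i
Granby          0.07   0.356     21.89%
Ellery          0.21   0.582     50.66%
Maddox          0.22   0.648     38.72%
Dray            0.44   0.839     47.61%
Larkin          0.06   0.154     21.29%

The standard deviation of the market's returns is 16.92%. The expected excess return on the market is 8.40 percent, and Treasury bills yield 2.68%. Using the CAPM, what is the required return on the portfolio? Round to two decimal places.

17.59%

β_Granby = 0.356 × 21.89% / 16.92% = 0.4606
β_Ellery = 0.582 × 50.66% / 16.92% = 1.7426
β_Maddox = 0.648 × 38.72% / 16.92% = 1.4829
β_Dray = 0.839 × 47.61% / 16.92% = 2.3608
β_Larkin = 0.154 × 21.29% / 16.92% = 0.1938
β_P = Σ w_i β_i = 0.07×0.4606 + 0.21×1.7426 + 0.22×1.4829 + 0.44×2.3608 + 0.06×0.1938 = 1.7748
E(R_P) = R_f + β_P × MRP = 2.68% + 1.7748 × 8.40% = 17.59%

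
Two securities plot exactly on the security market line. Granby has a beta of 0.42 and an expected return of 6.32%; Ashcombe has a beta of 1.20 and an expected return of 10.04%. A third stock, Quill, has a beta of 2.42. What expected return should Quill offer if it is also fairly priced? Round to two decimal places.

MRP (SML slope) = (10.04% − 6.32%) / (1.20 − 0.42) = 3.72% / 0.78 = 4.7692%
R_f (intercept) = 6.32% − 0.42 × 4.7692% = 4.3169%
E(R_Quill) = R_f + β × MRP = 4.3169% + 2.42 × 4.7692% = 15.86%

15.86%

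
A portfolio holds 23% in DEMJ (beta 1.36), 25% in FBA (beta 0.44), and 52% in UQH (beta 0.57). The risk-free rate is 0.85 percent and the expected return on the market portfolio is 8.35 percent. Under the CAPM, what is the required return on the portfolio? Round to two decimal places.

6.24%

β_P = Σ w_i β_i = 0.23×1.36 + 0.25×0.44 + 0.52×0.57 = 0.7192
MRP = 8.35% − 0.85% = 7.50%
E(R_P) = R_f + β_P × MRP = 0.85% + 0.7192 × 7.50% = 6.24%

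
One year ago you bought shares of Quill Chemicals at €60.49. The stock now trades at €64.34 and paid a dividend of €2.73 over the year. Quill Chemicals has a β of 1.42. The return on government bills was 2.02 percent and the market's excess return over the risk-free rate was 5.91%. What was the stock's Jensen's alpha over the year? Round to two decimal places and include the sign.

Realised HPR = (P1 + D1 − P0) / P0 = (64.34 + 2.73 − 60.49) / 60.49 = 6.58 / 60.49 = 10.8778%
CAPM required = R_f + β·MRP = 2.02% + 1.42 × 5.91% = 10.4122%
α = realised − required = 10.8778% − 10.4122% = +0.47%

+0.47%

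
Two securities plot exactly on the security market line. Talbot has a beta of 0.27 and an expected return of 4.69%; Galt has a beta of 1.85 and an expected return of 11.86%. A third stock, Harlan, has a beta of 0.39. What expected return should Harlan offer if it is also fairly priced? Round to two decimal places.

5.23%

MRP (SML slope) = (11.86% − 4.69%) / (1.85 − 0.27) = 7.17% / 1.58 = 4.5380%
R_f (intercept) = 4.69% − 0.27 × 4.5380% = 3.4647%
E(R_Harlan) = R_f + β × MRP = 3.4647% + 0.39 × 4.5380% = 5.23%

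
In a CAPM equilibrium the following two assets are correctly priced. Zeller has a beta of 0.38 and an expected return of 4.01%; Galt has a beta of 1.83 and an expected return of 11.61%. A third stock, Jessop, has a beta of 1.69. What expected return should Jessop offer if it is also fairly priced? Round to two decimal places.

10.88%

MRP (SML slope) = (11.61% − 4.01%) / (1.83 − 0.38) = 7.60% / 1.45 = 5.2414%
R_f (intercept) = 4.01% − 0.38 × 5.2414% = 2.0183%
E(R_Jessop) = R_f + β × MRP = 2.0183% + 1.69 × 5.2414% = 10.88%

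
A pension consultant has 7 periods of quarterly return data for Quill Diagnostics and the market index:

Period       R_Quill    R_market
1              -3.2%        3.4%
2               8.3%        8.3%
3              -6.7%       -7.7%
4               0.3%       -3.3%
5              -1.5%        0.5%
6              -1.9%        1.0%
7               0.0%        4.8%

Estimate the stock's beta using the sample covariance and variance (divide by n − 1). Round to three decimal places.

0.659

Mean R_i = (-3.2 + 8.3 − 6.7 + 0.3 − 1.5 − 1.9 + 0.0) / 7 = -0.6714%
Mean R_m = (3.4 + 8.3 − 7.7 − 3.3 + 0.5 + 1.0 + 4.8) / 7 = 1.0000%
Σ(R_i − R̄_i)(R_m − R̄_m) = 110.6600  ⇒  Cov = 110.6600 / 6 = 18.4433
Σ(R_m − R̄_m)² = 167.9200  ⇒  Var(R_m) = 167.9200 / 6 = 27.9867
β = Cov / Var(R_m) = 18.4433 / 27.9867 = 0.6590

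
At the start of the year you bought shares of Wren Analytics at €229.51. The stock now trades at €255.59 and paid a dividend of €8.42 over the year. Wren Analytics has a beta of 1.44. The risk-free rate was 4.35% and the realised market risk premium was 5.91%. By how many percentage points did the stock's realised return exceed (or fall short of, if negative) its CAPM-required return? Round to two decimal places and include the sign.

+2.17%

Realised HPR = (P1 + D1 − P0) / P0 = (255.59 + 8.42 − 229.51) / 229.51 = 34.50 / 229.51 = 15.0320%
CAPM required = R_f + β·MRP = 4.35% + 1.44 × 5.91% = 12.8604%
α = realised − required = 15.0320% − 12.8604% = +2.17%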